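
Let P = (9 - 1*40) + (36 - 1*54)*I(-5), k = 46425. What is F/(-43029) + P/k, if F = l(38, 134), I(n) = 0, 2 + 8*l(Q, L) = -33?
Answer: -430777/760998600 ≈ -0.00056607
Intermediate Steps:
l(Q, L) = -35/8 (l(Q, L) = -¼ + (⅛)*(-33) = -¼ - 33/8 = -35/8)
F = -35/8 ≈ -4.3750
P = -31 (P = (9 - 1*40) + (36 - 1*54)*0 = (9 - 40) + (36 - 54)*0 = -31 - 18*0 = -31 + 0 = -31)
F/(-43029) + P/k = -35/8/(-43029) - 31/46425 = -35/8*(-1/43029) - 31*1/46425 = 5/49176 - 31/46425 = -430777/760998600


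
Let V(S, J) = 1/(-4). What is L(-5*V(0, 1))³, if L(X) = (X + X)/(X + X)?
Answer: 1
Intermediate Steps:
V(S, J) = -¼
L(X) = 1 (L(X) = (2*X)/((2*X)) = (2*X)*(1/(2*X)) = 1)
L(-5*V(0, 1))³ = 1³ = 1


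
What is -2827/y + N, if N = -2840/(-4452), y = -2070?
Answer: 1538717/767970 ≈ 2.0036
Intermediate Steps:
N = 710/1113 (N = -2840*(-1/4452) = 710/1113 ≈ 0.63792)
-2827/y + N = -2827/(-2070) + 710/1113 = -2827*(-1/2070) + 710/1113 = 2827/2070 + 710/1113 = 1538717/767970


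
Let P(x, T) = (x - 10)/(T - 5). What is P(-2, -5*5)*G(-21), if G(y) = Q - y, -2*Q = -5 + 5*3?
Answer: 32/5 ≈ 6.4000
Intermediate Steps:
Q = -5 (Q = -(-5 + 5*3)/2 = -(-5 + 15)/2 = -½*10 = -5)
G(y) = -5 - y
P(x, T) = (-10 + x)/(-5 + T)
P(-2, -5*5)*G(-21) = ((-10 - 2)/(-5 - 5*5))*(-5 - 1*(-21)) = (-12/(-5 - 25))*(-5 + 21) = (-12/(-30))*16 = -1/30*(-12)*16 = (⅖)*16 = 32/5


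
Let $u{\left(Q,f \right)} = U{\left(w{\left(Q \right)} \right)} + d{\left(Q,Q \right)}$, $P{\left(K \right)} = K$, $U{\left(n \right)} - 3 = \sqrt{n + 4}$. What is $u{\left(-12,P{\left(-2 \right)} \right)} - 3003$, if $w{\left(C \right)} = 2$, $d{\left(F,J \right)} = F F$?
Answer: $-2856 + \sqrt{6} \approx -2853.6$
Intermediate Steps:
$d{\left(F,J \right)} = F^{2}$
$U{\left(n \right)} = 3 + \sqrt{4 + n}$ ($U{\left(n \right)} = 3 + \sqrt{n + 4} = 3 + \sqrt{4 + n}$)
$u{\left(Q,f \right)} = 3 + \sqrt{6} + Q^{2}$ ($u{\left(Q,f \right)} = \left(3 + \sqrt{4 + 2}\right) + Q^{2} = \left(3 + \sqrt{6}\right) + Q^{2} = 3 + \sqrt{6} + Q^{2}$)
$u{\left(-12,P{\left(-2 \right)} \right)} - 3003 = \left(3 + \sqrt{6} + \left(-12\right)^{2}\right) - 3003 = \left(3 + \sqrt{6} + 144\right) - 3003 = \left(147 + \sqrt{6}\right) - 3003 = -2856 + \sqrt{6}$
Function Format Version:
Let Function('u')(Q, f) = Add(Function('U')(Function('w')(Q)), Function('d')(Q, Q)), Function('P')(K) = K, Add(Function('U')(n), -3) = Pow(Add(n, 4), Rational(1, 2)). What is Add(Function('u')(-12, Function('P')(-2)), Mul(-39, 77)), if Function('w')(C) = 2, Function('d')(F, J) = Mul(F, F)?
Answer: Add(-2856, Pow(6, Rational(1, 2))) ≈ -2853.6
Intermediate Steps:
Function('d')(F, J) = Pow(F, 2)
Function('U')(n) = Add(3, Pow(Add(4, n), Rational(1, 2))) (Function('U')(n) = Add(3, Pow(Add(n, 4), Rational(1, 2))) = Add(3, Pow(Add(4, n), Rational(1, 2))))
Function('u')(Q, f) = Add(3, Pow(6, Rational(1, 2)), Pow(Q, 2)) (Function('u')(Q, f) = Add(Add(3, Pow(Add(4, 2), Rational(1, 2))), Pow(Q, 2)) = Add(Add(3, Pow(6, Rational(1, 2))), Pow(Q, 2)) = Add(3, Pow(6, Rational(1, 2)), Pow(Q, 2)))
Add(Function('u')(-12, Function('P')(-2)), Mul(-39, 77)) = Add(Add(3, Pow(6, Rational(1, 2)), Pow(-12, 2)), Mul(-39, 77)) = Add(Add(3, Pow(6, Rational(1, 2)), 144), -3003) = Add(Add(147, Pow(6, Rational(1, 2))), -3003) = Add(-2856, Pow(6, Rational(1, 2)))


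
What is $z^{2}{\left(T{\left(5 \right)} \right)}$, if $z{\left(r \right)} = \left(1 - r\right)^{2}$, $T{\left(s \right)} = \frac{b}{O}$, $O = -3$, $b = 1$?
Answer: $\frac{256}{81} \approx 3.1605$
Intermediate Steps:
$T{\left(s \right)} = - \frac{1}{3}$ ($T{\left(s \right)} = 1 \frac{1}{-3} = 1 \left(- \frac{1}{3}\right) = - \frac{1}{3}$)
$z^{2}{\left(T{\left(5 \right)} \right)} = \left(\left(-1 - \frac{1}{3}\right)^{2}\right)^{2} = \left(\left(- \frac{4}{3}\right)^{2}\right)^{2} = \left(\frac{16}{9}\right)^{2} = \frac{256}{81}$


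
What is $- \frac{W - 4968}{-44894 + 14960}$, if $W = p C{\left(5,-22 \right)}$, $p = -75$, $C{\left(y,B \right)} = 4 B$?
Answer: $\frac{272}{4989} \approx 0.05452$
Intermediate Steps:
$W = 6600$ ($W = - 75 \cdot 4 \left(-22\right) = \left(-75\right) \left(-88\right) = 6600$)
$- \frac{W - 4968}{-44894 + 14960} = - \frac{6600 - 4968}{-44894 + 14960} = - \frac{1632}{-29934} = - \frac{1632 \left(-1\right)}{29934} = \left(-1\right) \left(- \frac{272}{4989}\right) = \frac{272}{4989}$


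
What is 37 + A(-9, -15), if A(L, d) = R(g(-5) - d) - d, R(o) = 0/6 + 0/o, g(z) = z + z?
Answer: 52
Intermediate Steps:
g(z) = 2*z
R(o) = 0 (R(o) = 0*(⅙) + 0 = 0 + 0 = 0)
A(L, d) = -d (A(L, d) = 0 - d = -d)
37 + A(-9, -15) = 37 - 1*(-15) = 37 + 15 = 52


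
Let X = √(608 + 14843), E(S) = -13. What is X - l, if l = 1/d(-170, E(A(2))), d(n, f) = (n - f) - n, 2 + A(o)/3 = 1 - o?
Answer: -1/13 + √15451 ≈ 124.23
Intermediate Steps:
A(o) = -3 - 3*o (A(o) = -6 + 3*(1 - o) = -6 + (3 - 3*o) = -3 - 3*o)
d(n, f) = -f
X = √15451 ≈ 124.30
l = 1/13 (l = 1/(-1*(-13)) = 1/13 ≈ 0.076923)
X - l = √15451 - 1*1/13 = √15451 - 1/13 = -1/13 + √15451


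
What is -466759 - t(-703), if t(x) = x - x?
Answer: -466759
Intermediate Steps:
t(x) = 0
-466759 - t(-703) = -466759 - 1*0 = -466759 + 0 = -466759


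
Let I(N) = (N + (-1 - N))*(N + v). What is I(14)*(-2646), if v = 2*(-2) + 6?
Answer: 42336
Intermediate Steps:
v = 2 (v = -4 + 6 = 2)
I(N) = -2 - N (I(N) = (N + (-1 - N))*(N + 2) = -(2 + N) = -2 - N)
I(14)*(-2646) = (-2 - 1*14)*(-2646) = (-2 - 14)*(-2646) = -16*(-2646) = 42336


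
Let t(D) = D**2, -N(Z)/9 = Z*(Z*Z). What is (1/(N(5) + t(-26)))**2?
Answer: 1/201601 ≈ 4.9603e-6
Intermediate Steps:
N(Z) = -9*Z**3 (N(Z) = -9*Z*Z*Z = -9*Z*Z**2 = -9*Z**3)
(1/(N(5) + t(-26)))**2 = (1/(-9*5**3 + (-26)**2))**2 = (1/(-9*125 + 676))**2 = (1/(-1125 + 676))**2 = (1/(-449))**2 = (-1/449)**2 = 1/201601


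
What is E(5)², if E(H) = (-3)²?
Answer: 81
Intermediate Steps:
E(H) = 9
E(5)² = 9² = 81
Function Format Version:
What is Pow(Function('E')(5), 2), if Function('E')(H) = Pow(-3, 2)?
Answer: 81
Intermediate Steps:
Function('E')(H) = 9
Pow(Function('E')(5), 2) = Pow(9, 2) = 81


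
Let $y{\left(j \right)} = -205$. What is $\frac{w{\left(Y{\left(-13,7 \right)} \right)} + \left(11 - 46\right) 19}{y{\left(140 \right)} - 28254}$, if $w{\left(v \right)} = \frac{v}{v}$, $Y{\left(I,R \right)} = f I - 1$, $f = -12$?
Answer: $\frac{664}{28459} \approx 0.023332$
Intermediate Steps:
$Y{\left(I,R \right)} = -1 - 12 I$ ($Y{\left(I,R \right)} = - 12 I - 1 = -1 - 12 I$)
$w{\left(v \right)} = 1$
$\frac{w{\left(Y{\left(-13,7 \right)} \right)} + \left(11 - 46\right) 19}{y{\left(140 \right)} - 28254} = \frac{1 + \left(11 - 46\right) 19}{-205 - 28254} = \frac{1 - 665}{-28459} = \left(1 - 665\right) \left(- \frac{1}{28459}\right) = \left(-664\right) \left(- \frac{1}{28459}\right) = \frac{664}{28459}$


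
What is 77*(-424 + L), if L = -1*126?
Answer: -42350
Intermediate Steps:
L = -126
77*(-424 + L) = 77*(-424 - 126) = 77*(-550) = -42350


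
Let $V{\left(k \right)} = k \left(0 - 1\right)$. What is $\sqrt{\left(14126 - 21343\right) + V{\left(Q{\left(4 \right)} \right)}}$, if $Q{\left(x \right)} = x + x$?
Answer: $85 i \approx 85.0 i$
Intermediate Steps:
$Q{\left(x \right)} = 2 x$
$V{\left(k \right)} = - k$ ($V{\left(k \right)} = k \left(-1\right) = - k$)
$\sqrt{\left(14126 - 21343\right) + V{\left(Q{\left(4 \right)} \right)}} = \sqrt{\left(14126 - 21343\right) - 2 \cdot 4} = \sqrt{\left(14126 - 21343\right) - 8} = \sqrt{-7217 - 8} = \sqrt{-7225} = 85 i$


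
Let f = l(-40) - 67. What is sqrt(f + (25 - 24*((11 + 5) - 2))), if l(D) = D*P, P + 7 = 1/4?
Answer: 6*I*sqrt(3) ≈ 10.392*I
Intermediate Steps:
P = -27/4 (P = -7 + 1/4 = -27/4 ≈ -6.7500)
l(D) = -27*D/4 (l(D) = D*(-27/4) = -27*D/4)
f = 203 (f = -27/4*(-40) - 67 = 270 - 67 = 203)
sqrt(f + (25 - 24*((11 + 5) - 2))) = sqrt(203 + (25 - 24*((11 + 5) - 2))) = sqrt(203 + (25 - 24*(16 - 2))) = sqrt(203 + (25 - 24*14)) = sqrt(203 + (25 - 336)) = sqrt(203 - 311) = sqrt(-108) = 6*I*sqrt(3)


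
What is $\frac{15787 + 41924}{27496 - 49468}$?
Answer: $- \frac{19237}{7324} \approx -2.6266$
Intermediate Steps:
$\frac{15787 + 41924}{27496 - 49468} = \frac{57711}{-21972} = 57711 \left(- \frac{1}{21972}\right) = - \frac{19237}{7324}$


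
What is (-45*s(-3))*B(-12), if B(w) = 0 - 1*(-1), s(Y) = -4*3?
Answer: 540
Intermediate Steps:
s(Y) = -12
B(w) = 1 (B(w) = 0 + 1 = 1)
(-45*s(-3))*B(-12) = -45*(-12)*1 = 540*1 = 540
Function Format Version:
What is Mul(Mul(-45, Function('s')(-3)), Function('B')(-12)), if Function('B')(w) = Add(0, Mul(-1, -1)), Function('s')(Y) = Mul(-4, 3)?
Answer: 540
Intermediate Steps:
Function('s')(Y) = -12
Function('B')(w) = 1 (Function('B')(w) = Add(0, 1) = 1)
Mul(Mul(-45, Function('s')(-3)), Function('B')(-12)) = Mul(Mul(-45, -12), 1) = Mul(540, 1) = 540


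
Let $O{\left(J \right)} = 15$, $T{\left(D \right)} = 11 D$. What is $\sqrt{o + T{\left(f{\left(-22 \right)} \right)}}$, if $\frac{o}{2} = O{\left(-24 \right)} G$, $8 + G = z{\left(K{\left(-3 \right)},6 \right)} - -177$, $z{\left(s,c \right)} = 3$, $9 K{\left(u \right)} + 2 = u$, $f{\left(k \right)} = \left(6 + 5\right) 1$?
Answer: $\sqrt{5281} \approx 72.671$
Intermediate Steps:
$f{\left(k \right)} = 11$ ($f{\left(k \right)} = 11 \cdot 1 = 11$)
$K{\left(u \right)} = - \frac{2}{9} + \frac{u}{9}$
$G = 172$ ($G = -8 + \left(3 - -177\right) = -8 + \left(3 + 177\right) = -8 + 180 = 172$)
$o = 5160$ ($o = 2 \cdot 15 \cdot 172 = 2 \cdot 2580 = 5160$)
$\sqrt{o + T{\left(f{\left(-22 \right)} \right)}} = \sqrt{5160 + 11 \cdot 11} = \sqrt{5160 + 121} = \sqrt{5281}$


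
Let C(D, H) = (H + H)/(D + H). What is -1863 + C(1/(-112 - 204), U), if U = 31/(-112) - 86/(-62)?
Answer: -565141161/303677 ≈ -1861.0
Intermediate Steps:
U = 3855/3472 (U = 31*(-1/112) - 86*(-1/62) = -31/112 + 43/31 = 3855/3472 ≈ 1.1103)
C(D, H) = 2*H/(D + H) (C(D, H) = (2*H)/(D + H) = 2*H/(D + H))
-1863 + C(1/(-112 - 204), U) = -1863 + 2*(3855/3472)/(1/(-112 - 204) + 3855/3472) = -1863 + 2*(3855/3472)/(1/(-316) + 3855/3472) = -1863 + 2*(3855/3472)/(-1/316 + 3855/3472) = -1863 + 2*(3855/3472)/(303677/274288) = -1863 + 2*(3855/3472)*(274288/303677) = -1863 + 609090/303677 = -565141161/303677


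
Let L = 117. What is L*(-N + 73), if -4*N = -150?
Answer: 8307/2 ≈ 4153.5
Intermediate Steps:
N = 75/2 (N = -1/4*(-150) = 75/2 ≈ 37.500)
L*(-N + 73) = 117*(-1*75/2 + 73) = 117*(-75/2 + 73) = 117*(71/2) = 8307/2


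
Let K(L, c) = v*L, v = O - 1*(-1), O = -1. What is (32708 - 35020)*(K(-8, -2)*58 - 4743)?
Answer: 10965816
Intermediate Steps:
v = 0 (v = -1 - 1*(-1) = -1 + 1 = 0)
K(L, c) = 0 (K(L, c) = 0*L = 0)
(32708 - 35020)*(K(-8, -2)*58 - 4743) = (32708 - 35020)*(0*58 - 4743) = -2312*(0 - 4743) = -2312*(-4743) = 10965816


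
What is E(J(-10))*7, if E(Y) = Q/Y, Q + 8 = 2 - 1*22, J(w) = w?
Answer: 98/5 ≈ 19.600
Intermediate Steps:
Q = -28 (Q = -8 + (2 - 1*22) = -8 + (2 - 22) = -8 - 20 = -28)
E(Y) = -28/Y
E(J(-10))*7 = -28/(-10)*7 = -28*(-1/10)*7 = (14/5)*7 = 98/5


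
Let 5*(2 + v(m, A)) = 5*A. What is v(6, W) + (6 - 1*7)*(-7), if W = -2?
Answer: 3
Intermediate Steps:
v(m, A) = -2 + A (v(m, A) = -2 + (5*A)/5 = -2 + A)
v(6, W) + (6 - 1*7)*(-7) = (-2 - 2) + (6 - 1*7)*(-7) = -4 + (6 - 7)*(-7) = -4 - 1*(-7) = -4 + 7 = 3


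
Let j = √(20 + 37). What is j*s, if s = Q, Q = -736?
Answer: -736*√57 ≈ -5556.7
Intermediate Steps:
j = √57 ≈ 7.5498
s = -736
j*s = √57*(-736) = -736*√57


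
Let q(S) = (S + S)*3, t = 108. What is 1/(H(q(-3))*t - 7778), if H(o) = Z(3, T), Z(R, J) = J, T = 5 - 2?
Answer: -1/7454 ≈ -0.00013416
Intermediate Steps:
T = 3
q(S) = 6*S (q(S) = (2*S)*3 = 6*S)
H(o) = 3
1/(H(q(-3))*t - 7778) = 1/(3*108 - 7778) = 1/(324 - 7778) = 1/(-7454) = -1/7454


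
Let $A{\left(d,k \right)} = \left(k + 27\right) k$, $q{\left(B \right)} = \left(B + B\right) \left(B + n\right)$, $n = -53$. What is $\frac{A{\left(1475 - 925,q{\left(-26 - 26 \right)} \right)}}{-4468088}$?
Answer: $- \frac{14942655}{558511} \approx -26.754$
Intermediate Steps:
$q{\left(B \right)} = 2 B \left(-53 + B\right)$ ($q{\left(B \right)} = \left(B + B\right) \left(B - 53\right) = 2 B \left(-53 + B\right)$)
$A{\left(d,k \right)} = k \left(27 + k\right)$ ($A{\left(d,k \right)} = \left(27 + k\right) k = k \left(27 + k\right)$)
$\frac{A{\left(1475 - 925,q{\left(-26 - 26 \right)} \right)}}{-4468088} = \frac{2 \left(-26 - 26\right) \left(-53 - 52\right) \left(27 + 2 \left(-26 - 26\right) \left(-53 - 52\right)\right)}{-4468088} = 2 \left(-26 - 26\right) \left(-53 - 52\right) \left(27 + 2 \left(-26 - 26\right) \left(-53 - 52\right)\right) \left(- \frac{1}{4468088}\right) = 2 \left(-52\right) \left(-53 - 52\right) \left(27 + 2 \left(-52\right) \left(-53 - 52\right)\right) \left(- \frac{1}{4468088}\right) = 2 \left(-52\right) \left(-105\right) \left(27 + 2 \left(-52\right) \left(-105\right)\right) \left(- \frac{1}{4468088}\right) = 10920 \left(27 + 10920\right) \left(- \frac{1}{4468088}\right) = 10920 \cdot 10947 \left(- \frac{1}{4468088}\right) = 119541240 \left(- \frac{1}{4468088}\right) = - \frac{14942655}{558511}$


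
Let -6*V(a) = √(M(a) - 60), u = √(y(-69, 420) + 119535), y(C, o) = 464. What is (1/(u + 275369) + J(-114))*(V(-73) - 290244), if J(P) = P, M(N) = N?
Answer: 1254490856049141078/37913983081 + 145122*√119999/37913983081 + I*√15959867/454967796972 + 8644387867099*I*√133/454967796972 ≈ 3.3088e+7 + 219.12*I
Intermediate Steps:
u = √119999 (u = √(464 + 119535) = √119999 ≈ 346.41)
V(a) = -√(-60 + a)/6 (V(a) = -√(a - 60)/6 = -√(-60 + a)/6)
(1/(u + 275369) + J(-114))*(V(-73) - 290244) = (1/(√119999 + 275369) - 114)*(-√(-60 - 73)/6 - 290244) = (1/(275369 + √119999) - 114)*(-I*√133/6 - 290244) = (-114 + 1/(275369 + √119999))*(-I*√133/6 - 290244) = (-114 + 1/(275369 + √119999))*(-290244 - I*√133/6) = (-290244 - I*√133/6)*(-114 + 1/(275369 + √119999))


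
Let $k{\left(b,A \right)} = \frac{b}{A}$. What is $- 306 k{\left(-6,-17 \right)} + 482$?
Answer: $374$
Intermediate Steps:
$- 306 k{\left(-6,-17 \right)} + 482 = - 306 \left(- \frac{6}{-17}\right) + 482 = - 306 \left(\left(-6\right) \left(- \frac{1}{17}\right)\right) + 482 = \left(-306\right) \frac{6}{17} + 482 = -108 + 482 = 374$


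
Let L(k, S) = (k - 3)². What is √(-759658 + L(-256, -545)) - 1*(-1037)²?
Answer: -1075369 + 3*I*√76953 ≈ -1.0754e+6 + 832.21*I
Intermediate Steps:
L(k, S) = (-3 + k)²
√(-759658 + L(-256, -545)) - 1*(-1037)² = √(-759658 + (-3 - 256)²) - 1*(-1037)² = √(-759658 + (-259)²) - 1*1075369 = √(-759658 + 67081) - 1075369 = √(-692577) - 1075369 = 3*I*√76953 - 1075369 = -1075369 + 3*I*√76953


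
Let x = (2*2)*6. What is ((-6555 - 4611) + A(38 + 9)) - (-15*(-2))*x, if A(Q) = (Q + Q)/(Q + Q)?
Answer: -11885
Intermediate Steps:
A(Q) = 1 (A(Q) = (2*Q)/((2*Q)) = (2*Q)*(1/(2*Q)) = 1)
x = 24 (x = 4*6 = 24)
((-6555 - 4611) + A(38 + 9)) - (-15*(-2))*x = ((-6555 - 4611) + 1) - (-15*(-2))*24 = (-11166 + 1) - 30*24 = -11165 - 1*720 = -11165 - 720 = -11885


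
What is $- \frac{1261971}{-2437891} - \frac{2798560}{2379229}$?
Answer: $- \frac{3820066236601}{5800300966039} \approx -0.6586$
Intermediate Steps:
$- \frac{1261971}{-2437891} - \frac{2798560}{2379229} = \left(-1261971\right) \left(- \frac{1}{2437891}\right) - \frac{2798560}{2379229} = \frac{1261971}{2437891} - \frac{2798560}{2379229} = - \frac{3820066236601}{5800300966039}$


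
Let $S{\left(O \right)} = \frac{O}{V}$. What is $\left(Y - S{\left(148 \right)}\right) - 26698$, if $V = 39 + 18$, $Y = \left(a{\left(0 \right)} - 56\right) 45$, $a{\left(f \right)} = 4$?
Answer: $- \frac{1655314}{57} \approx -29041.0$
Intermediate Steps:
$Y = -2340$ ($Y = \left(4 - 56\right) 45 = \left(-52\right) 45 = -2340$)
$V = 57$
$S{\left(O \right)} = \frac{O}{57}$
$\left(Y - S{\left(148 \right)}\right) - 26698 = \left(-2340 - \frac{1}{57} \cdot 148\right) - 26698 = \left(-2340 - \frac{148}{57}\right) - 26698 = - \frac{133528}{57} - 26698 = - \frac{1655314}{57}$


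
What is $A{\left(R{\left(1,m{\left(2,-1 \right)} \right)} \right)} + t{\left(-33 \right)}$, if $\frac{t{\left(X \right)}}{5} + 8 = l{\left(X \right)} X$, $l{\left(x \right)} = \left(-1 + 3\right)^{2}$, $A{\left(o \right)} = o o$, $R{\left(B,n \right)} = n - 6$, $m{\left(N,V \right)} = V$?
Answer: $-651$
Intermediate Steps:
$R{\left(B,n \right)} = -6 + n$ ($R{\left(B,n \right)} = n - 6 = -6 + n$)
$A{\left(o \right)} = o^{2}$
$l{\left(x \right)} = 4$ ($l{\left(x \right)} = 2^{2} = 4$)
$t{\left(X \right)} = -40 + 20 X$ ($t{\left(X \right)} = -40 + 5 \cdot 4 X = -40 + 20 X$)
$A{\left(R{\left(1,m{\left(2,-1 \right)} \right)} \right)} + t{\left(-33 \right)} = \left(-6 - 1\right)^{2} + \left(-40 + 20 \left(-33\right)\right) = \left(-7\right)^{2} - 700 = 49 - 700 = -651$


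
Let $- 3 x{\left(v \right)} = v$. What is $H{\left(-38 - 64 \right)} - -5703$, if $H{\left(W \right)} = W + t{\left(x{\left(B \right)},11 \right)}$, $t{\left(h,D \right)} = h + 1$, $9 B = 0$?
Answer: $5602$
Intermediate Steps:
$B = 0$ ($B = \frac{1}{9} \cdot 0 = 0$)
$x{\left(v \right)} = - \frac{v}{3}$
$t{\left(h,D \right)} = 1 + h$
$H{\left(W \right)} = 1 + W$ ($H{\left(W \right)} = W + \left(1 - 0\right) = W + \left(1 + 0\right) = W + 1 = 1 + W$)
$H{\left(-38 - 64 \right)} - -5703 = \left(1 - 102\right) - -5703 = \left(1 - 102\right) + 5703 = -101 + 5703 = 5602$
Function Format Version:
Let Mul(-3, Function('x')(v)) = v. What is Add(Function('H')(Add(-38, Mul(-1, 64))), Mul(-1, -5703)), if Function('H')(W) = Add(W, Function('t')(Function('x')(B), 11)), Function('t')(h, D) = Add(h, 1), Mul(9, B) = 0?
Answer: 5602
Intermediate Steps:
B = 0 (B = Mul(Rational(1, 9), 0) = 0)
Function('x')(v) = Mul(Rational(-1, 3), v)
Function('t')(h, D) = Add(1, h)
Function('H')(W) = Add(1, W) (Function('H')(W) = Add(W, Add(1, Mul(Rational(-1, 3), 0))) = Add(W, Add(1, 0)) = Add(W, 1) = Add(1, W))
Add(Function('H')(Add(-38, Mul(-1, 64))), Mul(-1, -5703)) = Add(Add(1, Add(-38, Mul(-1, 64))), Mul(-1, -5703)) = Add(Add(1, Add(-38, -64)), 5703) = Add(Add(1, -102), 5703) = Add(-101, 5703) = 5602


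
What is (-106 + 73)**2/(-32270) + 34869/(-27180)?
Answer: -7698811/5847324 ≈ -1.3166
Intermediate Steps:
(-106 + 73)**2/(-32270) + 34869/(-27180) = (-33)**2*(-1/32270) + 34869*(-1/27180) = 1089*(-1/32270) - 11623/9060 = -1089/32270 - 11623/9060 = -7698811/5847324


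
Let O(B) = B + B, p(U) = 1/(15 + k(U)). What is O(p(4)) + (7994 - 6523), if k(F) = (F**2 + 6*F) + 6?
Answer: 89733/61 ≈ 1471.0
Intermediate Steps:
k(F) = 6 + F**2 + 6*F
p(U) = 1/(21 + U**2 + 6*U) (p(U) = 1/(15 + (6 + U**2 + 6*U)) = 1/(21 + U**2 + 6*U))
O(B) = 2*B
O(p(4)) + (7994 - 6523) = 2/(21 + 4**2 + 6*4) + (7994 - 6523) = 2/(21 + 16 + 24) + 1471 = 2/61 + 1471 = 89733/61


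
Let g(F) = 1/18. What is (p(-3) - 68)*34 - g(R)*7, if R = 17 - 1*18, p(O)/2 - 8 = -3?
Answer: -35503/18 ≈ -1972.4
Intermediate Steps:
p(O) = 10 (p(O) = 16 + 2*(-3) = 16 - 6 = 10)
R = -1 (R = 17 - 18 = -1)
g(F) = 1/18
(p(-3) - 68)*34 - g(R)*7 = (10 - 68)*34 - 7/18 = -58*34 - 1*7/18 = -1972 - 7/18 = -35503/18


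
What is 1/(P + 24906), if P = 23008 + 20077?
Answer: 1/67991 ≈ 1.4708e-5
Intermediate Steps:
P = 43085
1/(P + 24906) = 1/(43085 + 24906) = 1/67991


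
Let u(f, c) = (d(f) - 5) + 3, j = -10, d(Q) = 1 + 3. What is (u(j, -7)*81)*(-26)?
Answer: -4212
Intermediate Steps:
d(Q) = 4
u(f, c) = 2 (u(f, c) = (4 - 5) + 3 = -1 + 3 = 2)
(u(j, -7)*81)*(-26) = (2*81)*(-26) = 162*(-26) = -4212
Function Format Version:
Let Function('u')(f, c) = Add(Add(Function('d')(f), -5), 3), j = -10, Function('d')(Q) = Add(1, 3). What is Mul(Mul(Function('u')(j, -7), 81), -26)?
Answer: -4212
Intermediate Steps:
Function('d')(Q) = 4
Function('u')(f, c) = 2 (Function('u')(f, c) = Add(Add(4, -5), 3) = Add(-1, 3) = 2)
Mul(Mul(Function('u')(j, -7), 81), -26) = Mul(Mul(2, 81), -26) = Mul(162, -26) = -4212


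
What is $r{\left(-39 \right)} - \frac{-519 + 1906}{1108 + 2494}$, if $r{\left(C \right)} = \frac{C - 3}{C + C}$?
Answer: $\frac{7183}{46826} \approx 0.1534$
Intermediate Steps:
$r{\left(C \right)} = \frac{-3 + C}{2 C}$
$r{\left(-39 \right)} - \frac{-519 + 1906}{1108 + 2494} = \frac{-3 - 39}{2 \left(-39\right)} - \frac{-519 + 1906}{1108 + 2494} = \frac{1}{2} \left(- \frac{1}{39}\right) \left(-42\right) - \frac{1387}{3602} = \frac{7}{13} - 1387 \cdot \frac{1}{3602} = \frac{7}{13} - \frac{1387}{3602} = \frac{7183}{46826}$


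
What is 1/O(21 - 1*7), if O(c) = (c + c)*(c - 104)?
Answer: -1/2520 ≈ -0.00039683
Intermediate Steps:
O(c) = 2*c*(-104 + c) (O(c) = (2*c)*(-104 + c) = 2*c*(-104 + c))
1/O(21 - 1*7) = 1/(2*(21 - 1*7)*(-104 + (21 - 1*7))) = 1/(2*(21 - 7)*(-104 + (21 - 7))) = 1/(2*14*(-104 + 14)) = 1/(2*14*(-90)) = 1/(-2520) = -1/2520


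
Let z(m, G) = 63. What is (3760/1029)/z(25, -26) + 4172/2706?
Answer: 46772134/29236977 ≈ 1.5998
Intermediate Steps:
(3760/1029)/z(25, -26) + 4172/2706 = (3760/1029)/63 + 4172/2706 = (3760*(1/1029))*(1/63) + 4172*(1/2706) = (3760/1029)*(1/63) + 2086/1353 = 3760/64827 + 2086/1353 = 46772134/29236977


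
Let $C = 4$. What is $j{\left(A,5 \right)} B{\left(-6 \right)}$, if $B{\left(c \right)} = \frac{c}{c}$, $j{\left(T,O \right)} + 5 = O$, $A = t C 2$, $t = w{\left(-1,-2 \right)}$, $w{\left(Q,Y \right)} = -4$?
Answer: $0$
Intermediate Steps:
$t = -4$
$A = -32$ ($A = \left(-4\right) 4 \cdot 2 = \left(-16\right) 2 = -32$)
$j{\left(T,O \right)} = -5 + O$
$B{\left(c \right)} = 1$
$j{\left(A,5 \right)} B{\left(-6 \right)} = \left(-5 + 5\right) 1 = 0 \cdot 1 = 0$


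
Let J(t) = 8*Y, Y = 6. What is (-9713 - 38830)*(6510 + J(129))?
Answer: -318344994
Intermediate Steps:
J(t) = 48 (J(t) = 8*6 = 48)
(-9713 - 38830)*(6510 + J(129)) = (-9713 - 38830)*(6510 + 48) = -48543*6558 = -318344994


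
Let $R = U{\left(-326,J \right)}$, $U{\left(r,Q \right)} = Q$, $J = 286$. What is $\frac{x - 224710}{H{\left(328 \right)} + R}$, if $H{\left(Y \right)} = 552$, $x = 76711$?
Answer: $- \frac{147999}{838} \approx -176.61$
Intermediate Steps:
$R = 286$
$\frac{x - 224710}{H{\left(328 \right)} + R} = \frac{76711 - 224710}{552 + 286} = - \frac{147999}{838}$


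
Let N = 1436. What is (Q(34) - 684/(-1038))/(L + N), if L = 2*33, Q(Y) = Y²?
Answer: 100051/129923 ≈ 0.77008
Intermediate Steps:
L = 66
(Q(34) - 684/(-1038))/(L + N) = (34² - 684/(-1038))/(66 + 1436) = (1156 - 684*(-1/1038))/1502 = (1156 + 114/173)*(1/1502) = (200102/173)*(1/1502) = 100051/129923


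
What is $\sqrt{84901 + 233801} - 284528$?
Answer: $-284528 + \sqrt{318702} \approx -2.8396 \cdot 10^{5}$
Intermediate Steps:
$\sqrt{84901 + 233801} - 284528 = \sqrt{318702} - 284528 = -284528 + \sqrt{318702}$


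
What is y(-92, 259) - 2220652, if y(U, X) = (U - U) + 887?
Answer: -2219765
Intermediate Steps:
y(U, X) = 887 (y(U, X) = 0 + 887 = 887)
y(-92, 259) - 2220652 = 887 - 2220652 = -2219765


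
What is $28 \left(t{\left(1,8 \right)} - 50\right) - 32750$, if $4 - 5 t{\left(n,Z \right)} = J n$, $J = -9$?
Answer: $- \frac{170386}{5} \approx -34077.0$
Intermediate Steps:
$t{\left(n,Z \right)} = \frac{4}{5} + \frac{9 n}{5}$ ($t{\left(n,Z \right)} = \frac{4}{5} - \frac{\left(-9\right) n}{5} = \frac{4}{5} + \frac{9 n}{5}$)
$28 \left(t{\left(1,8 \right)} - 50\right) - 32750 = 28 \left(\left(\frac{4}{5} + \frac{9}{5} \cdot 1\right) - 50\right) - 32750 = 28 \left(\left(\frac{4}{5} + \frac{9}{5}\right) - 50\right) - 32750 = 28 \left(\frac{13}{5} - 50\right) - 32750 = 28 \left(- \frac{237}{5}\right) - 32750 = - \frac{6636}{5} - 32750 = - \frac{170386}{5}$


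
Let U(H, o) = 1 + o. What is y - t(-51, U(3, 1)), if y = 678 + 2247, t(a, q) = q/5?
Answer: 14623/5 ≈ 2924.6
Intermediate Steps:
t(a, q) = q/5 (t(a, q) = q*(⅕) = q/5)
y = 2925
y - t(-51, U(3, 1)) = 2925 - (1 + 1)/5 = 2925 - 2/5 = 2925 - 1*⅖ = 2925 - ⅖ = 14623/5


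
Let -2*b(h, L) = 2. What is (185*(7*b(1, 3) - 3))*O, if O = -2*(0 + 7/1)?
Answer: 25900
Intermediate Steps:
b(h, L) = -1 (b(h, L) = -1/2*2 = -1)
O = -14 (O = -2*(0 + 7*1) = -2*(0 + 7) = -2*7 = -14)
(185*(7*b(1, 3) - 3))*O = (185*(7*(-1) - 3))*(-14) = (185*(-7 - 3))*(-14) = (185*(-10))*(-14) = -1850*(-14) = 25900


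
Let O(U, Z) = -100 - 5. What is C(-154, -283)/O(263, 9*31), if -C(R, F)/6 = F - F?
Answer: 0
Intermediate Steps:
C(R, F) = 0 (C(R, F) = -6*(F - F) = -6*0 = 0)
O(U, Z) = -105
C(-154, -283)/O(263, 9*31) = 0/(-105) = 0*(-1/105) = 0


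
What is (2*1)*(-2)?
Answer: -4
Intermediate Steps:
(2*1)*(-2) = 2*(-2) = -4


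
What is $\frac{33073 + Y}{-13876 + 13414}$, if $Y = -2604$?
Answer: $- \frac{30469}{462} \approx -65.95$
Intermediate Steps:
$\frac{33073 + Y}{-13876 + 13414} = \frac{33073 - 2604}{-13876 + 13414} = \frac{30469}{-462} = 30469 \left(- \frac{1}{462}\right) = - \frac{30469}{462}$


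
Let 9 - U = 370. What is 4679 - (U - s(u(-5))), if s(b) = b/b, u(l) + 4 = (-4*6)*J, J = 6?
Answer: 5041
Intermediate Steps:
u(l) = -148 (u(l) = -4 - 4*6*6 = -4 - 24*6 = -4 - 144 = -148)
U = -361 (U = 9 - 1*370 = 9 - 370 = -361)
s(b) = 1
4679 - (U - s(u(-5))) = 4679 - (-361 - 1*1) = 4679 - (-361 - 1) = 4679 - 1*(-362) = 4679 + 362 = 5041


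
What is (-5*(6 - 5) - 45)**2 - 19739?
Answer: -17239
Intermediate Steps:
(-5*(6 - 5) - 45)**2 - 19739 = (-5*1 - 45)**2 - 19739 = (-5 - 45)**2 - 19739 = (-50)**2 - 19739 = 2500 - 19739 = -17239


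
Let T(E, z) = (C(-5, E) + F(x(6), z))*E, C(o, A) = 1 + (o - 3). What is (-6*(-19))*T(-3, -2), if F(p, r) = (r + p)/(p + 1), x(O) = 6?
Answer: 15390/7 ≈ 2198.6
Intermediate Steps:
C(o, A) = -2 + o (C(o, A) = 1 + (-3 + o) = -2 + o)
F(p, r) = (p + r)/(1 + p)
T(E, z) = E*(-43/7 + z/7) (T(E, z) = ((-2 - 5) + (6 + z)/(1 + 6))*E = (-7 + (6 + z)/7)*E = (-7 + (6/7 + z/7))*E = (-43/7 + z/7)*E = E*(-43/7 + z/7))
(-6*(-19))*T(-3, -2) = (-6*(-19))*((⅐)*(-3)*(-43 - 2)) = 114*((⅐)*(-3)*(-45)) = 114*(135/7) = 15390/7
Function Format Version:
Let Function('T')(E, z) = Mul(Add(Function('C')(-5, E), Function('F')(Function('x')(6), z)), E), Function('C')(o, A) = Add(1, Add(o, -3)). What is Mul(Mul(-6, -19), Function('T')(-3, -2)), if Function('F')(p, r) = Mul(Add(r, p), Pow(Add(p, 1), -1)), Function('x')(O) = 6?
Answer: Rational(15390, 7) ≈ 2198.6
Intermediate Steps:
Function('C')(o, A) = Add(-2, o) (Function('C')(o, A) = Add(1, Add(-3, o)) = Add(-2, o))
Function('F')(p, r) = Mul(Pow(Add(1, p), -1), Add(p, r)) (Function('F')(p, r) = Mul(Add(p, r), Pow(Add(1, p), -1)) = Mul(Pow(Add(1, p), -1), Add(p, r)))
Function('T')(E, z) = Mul(E, Add(Rational(-43, 7), Mul(Rational(1, 7), z))) (Function('T')(E, z) = Mul(Add(Add(-2, -5), Mul(Pow(Add(1, 6), -1), Add(6, z))), E) = Mul(Add(-7, Mul(Pow(7, -1), Add(6, z))), E) = Mul(Add(-7, Mul(Rational(1, 7), Add(6, z))), E) = Mul(Add(-7, Add(Rational(6, 7), Mul(Rational(1, 7), z))), E) = Mul(Add(Rational(-43, 7), Mul(Rational(1, 7), z)), E) = Mul(E, Add(Rational(-43, 7), Mul(Rational(1, 7), z))))
Mul(Mul(-6, -19), Function('T')(-3, -2)) = Mul(Mul(-6, -19), Mul(Rational(1, 7), -3, Add(-43, -2))) = Mul(114, Mul(Rational(1, 7), -3, -45)) = Mul(114, Rational(135, 7)) = Rational(15390, 7)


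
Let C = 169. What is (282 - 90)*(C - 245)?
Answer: -14592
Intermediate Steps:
(282 - 90)*(C - 245) = (282 - 90)*(169 - 245) = 192*(-76) = -14592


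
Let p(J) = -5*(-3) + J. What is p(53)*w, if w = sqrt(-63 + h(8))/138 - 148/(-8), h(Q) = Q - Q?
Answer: 1258 + 34*I*sqrt(7)/23 ≈ 1258.0 + 3.9111*I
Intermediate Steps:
h(Q) = 0
p(J) = 15 + J
w = 37/2 + I*sqrt(7)/46 (w = sqrt(-63 + 0)/138 - 148/(-8) = sqrt(-63)*(1/138) - 148*(-1/8) = (3*I*sqrt(7))*(1/138) + 37/2 = I*sqrt(7)/46 + 37/2 = 37/2 + I*sqrt(7)/46 ≈ 18.5 + 0.057516*I)
p(53)*w = (15 + 53)*(37/2 + I*sqrt(7)/46) = 68*(37/2 + I*sqrt(7)/46) = 1258 + 34*I*sqrt(7)/23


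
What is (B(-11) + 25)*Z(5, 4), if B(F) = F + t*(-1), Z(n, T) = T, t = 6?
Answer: 32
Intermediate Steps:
B(F) = -6 + F (B(F) = F + 6*(-1) = F - 6 = -6 + F)
(B(-11) + 25)*Z(5, 4) = ((-6 - 11) + 25)*4 = (-17 + 25)*4 = 8*4 = 32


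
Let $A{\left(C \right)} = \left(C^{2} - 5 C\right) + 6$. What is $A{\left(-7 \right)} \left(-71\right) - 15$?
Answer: $-6405$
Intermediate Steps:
$A{\left(C \right)} = 6 + C^{2} - 5 C$
$A{\left(-7 \right)} \left(-71\right) - 15 = \left(6 + \left(-7\right)^{2} - -35\right) \left(-71\right) - 15 = \left(6 + 49 + 35\right) \left(-71\right) - 15 = 90 \left(-71\right) - 15 = -6390 - 15 = -6405$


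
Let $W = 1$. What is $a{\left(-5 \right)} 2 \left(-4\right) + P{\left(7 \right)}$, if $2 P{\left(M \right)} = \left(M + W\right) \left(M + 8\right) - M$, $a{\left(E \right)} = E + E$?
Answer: $\frac{273}{2} \approx 136.5$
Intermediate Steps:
$a{\left(E \right)} = 2 E$
$P{\left(M \right)} = - \frac{M}{2} + \frac{\left(1 + M\right) \left(8 + M\right)}{2}$ ($P{\left(M \right)} = \frac{\left(M + 1\right) \left(M + 8\right) - M}{2} = \frac{\left(1 + M\right) \left(8 + M\right) - M}{2} = \frac{- M + \left(1 + M\right) \left(8 + M\right)}{2} = - \frac{M}{2} + \frac{\left(1 + M\right) \left(8 + M\right)}{2}$)
$a{\left(-5 \right)} 2 \left(-4\right) + P{\left(7 \right)} = 2 \left(-5\right) 2 \left(-4\right) + \left(4 + \frac{7^{2}}{2} + 4 \cdot 7\right) = \left(-10\right) \left(-8\right) + \left(4 + \frac{1}{2} \cdot 49 + 28\right) = 80 + \left(4 + \frac{49}{2} + 28\right) = 80 + \frac{113}{2} = \frac{273}{2}$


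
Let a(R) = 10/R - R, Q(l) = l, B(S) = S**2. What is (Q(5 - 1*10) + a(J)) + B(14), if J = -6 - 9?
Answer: 616/3 ≈ 205.33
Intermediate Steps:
J = -15
a(R) = -R + 10/R
(Q(5 - 1*10) + a(J)) + B(14) = ((5 - 1*10) + (-1*(-15) + 10/(-15))) + 14**2 = ((5 - 10) + (15 + 10*(-1/15))) + 196 = (-5 + (15 - 2/3)) + 196 = (-5 + 43/3) + 196 = 28/3 + 196 = 616/3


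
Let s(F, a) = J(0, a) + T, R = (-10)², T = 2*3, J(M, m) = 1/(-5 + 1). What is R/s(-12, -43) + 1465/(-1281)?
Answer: 478705/29463 ≈ 16.248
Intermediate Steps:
J(M, m) = -¼ (J(M, m) = 1/(-4) = -¼)
T = 6
R = 100
s(F, a) = 23/4 (s(F, a) = -¼ + 6 = 23/4)
R/s(-12, -43) + 1465/(-1281) = 100/(23/4) + 1465/(-1281) = 100*(4/23) + 1465*(-1/1281) = 400/23 - 1465/1281 = 478705/29463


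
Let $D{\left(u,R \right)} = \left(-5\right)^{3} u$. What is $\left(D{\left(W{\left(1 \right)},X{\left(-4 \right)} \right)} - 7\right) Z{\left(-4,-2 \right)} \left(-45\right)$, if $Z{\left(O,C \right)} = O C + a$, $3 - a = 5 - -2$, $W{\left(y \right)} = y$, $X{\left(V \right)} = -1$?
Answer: $23760$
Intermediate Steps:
$a = -4$ ($a = 3 - \left(5 - -2\right) = 3 - \left(5 + 2\right) = 3 - 7 = -4$)
$Z{\left(O,C \right)} = -4 + C O$ ($Z{\left(O,C \right)} = O C - 4 = C O - 4 = -4 + C O$)
$D{\left(u,R \right)} = - 125 u$
$\left(D{\left(W{\left(1 \right)},X{\left(-4 \right)} \right)} - 7\right) Z{\left(-4,-2 \right)} \left(-45\right) = \left(\left(-125\right) 1 - 7\right) \left(-4 - -8\right) \left(-45\right) = \left(-125 - 7\right) \left(-4 + 8\right) \left(-45\right) = \left(-132\right) 4 \left(-45\right) = \left(-528\right) \left(-45\right) = 23760$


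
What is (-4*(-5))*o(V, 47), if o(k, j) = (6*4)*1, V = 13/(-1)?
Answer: 480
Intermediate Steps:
V = -13 (V = 13*(-1) = -13)
o(k, j) = 24 (o(k, j) = 24*1 = 24)
(-4*(-5))*o(V, 47) = -4*(-5)*24 = 20*24 = 480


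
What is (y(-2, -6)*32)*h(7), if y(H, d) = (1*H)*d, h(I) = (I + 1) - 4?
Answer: 1536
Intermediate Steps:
h(I) = -3 + I (h(I) = (1 + I) - 4 = -3 + I)
y(H, d) = H*d
(y(-2, -6)*32)*h(7) = (-2*(-6)*32)*(-3 + 7) = (12*32)*4 = 384*4 = 1536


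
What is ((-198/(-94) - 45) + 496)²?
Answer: 453519616/2209 ≈ 2.0531e+5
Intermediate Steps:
((-198/(-94) - 45) + 496)² = ((-198*(-1/94) - 45) + 496)² = ((99/47 - 45) + 496)² = (-2016/47 + 496)² = (21296/47)² = 453519616/2209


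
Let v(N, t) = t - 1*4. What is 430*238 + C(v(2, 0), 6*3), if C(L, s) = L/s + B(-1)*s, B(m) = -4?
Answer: 920410/9 ≈ 1.0227e+5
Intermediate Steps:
v(N, t) = -4 + t (v(N, t) = t - 4 = -4 + t)
C(L, s) = -4*s + L/s (C(L, s) = L/s - 4*s = -4*s + L/s)
430*238 + C(v(2, 0), 6*3) = 430*238 + (-24*3 + (-4 + 0)/((6*3))) = 102340 + (-4*18 - 4/18) = 102340 + (-72 - 4*1/18) = 102340 + (-72 - 2/9) = 102340 - 650/9 = 920410/9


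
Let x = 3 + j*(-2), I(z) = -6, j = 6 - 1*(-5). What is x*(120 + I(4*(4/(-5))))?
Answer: -2166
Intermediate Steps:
j = 11 (j = 6 + 5 = 11)
x = -19 (x = 3 + 11*(-2) = 3 - 22 = -19)
x*(120 + I(4*(4/(-5)))) = -19*(120 - 6) = -19*114 = -2166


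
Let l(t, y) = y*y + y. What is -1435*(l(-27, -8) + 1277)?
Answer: -1912855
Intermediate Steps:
l(t, y) = y + y² (l(t, y) = y² + y = y + y²)
-1435*(l(-27, -8) + 1277) = -1435*(-8*(1 - 8) + 1277) = -1435*(-8*(-7) + 1277) = -1435*(56 + 1277) = -1435*1333 = -1912855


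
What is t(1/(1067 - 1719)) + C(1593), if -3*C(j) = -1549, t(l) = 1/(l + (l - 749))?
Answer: 378226097/732525 ≈ 516.33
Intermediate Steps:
t(l) = 1/(-749 + 2*l) (t(l) = 1/(l + (-749 + l)) = 1/(-749 + 2*l))
C(j) = 1549/3 (C(j) = -⅓*(-1549) = 1549/3)
t(1/(1067 - 1719)) + C(1593) = 1/(-749 + 2/(1067 - 1719)) + 1549/3 = 1/(-749 + 2/(-652)) + 1549/3 = 1/(-749 + 2*(-1/652)) + 1549/3 = 1/(-749 - 1/326) + 1549/3 = 1/(-244175/326) + 1549/3 = -326/244175 + 1549/3 = 378226097/732525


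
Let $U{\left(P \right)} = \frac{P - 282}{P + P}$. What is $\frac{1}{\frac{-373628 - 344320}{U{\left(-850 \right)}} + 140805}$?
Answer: $- \frac{283}{265280085} \approx -1.0668 \cdot 10^{-6}$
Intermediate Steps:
$U{\left(P \right)} = \frac{-282 + P}{2 P}$
$\frac{1}{\frac{-373628 - 344320}{U{\left(-850 \right)}} + 140805} = \frac{1}{\frac{-373628 - 344320}{\frac{1}{2} \frac{1}{-850} \left(-282 - 850\right)} + 140805} = \frac{1}{- \frac{717948}{\frac{1}{2} \left(- \frac{1}{850}\right) \left(-1132\right)} + 140805} = \frac{1}{- \frac{717948}{\frac{283}{425}} + 140805} = \frac{1}{\left(-717948\right) \frac{425}{283} + 140805} = \frac{1}{- \frac{305127900}{283} + 140805} = \frac{1}{- \frac{265280085}{283}} = - \frac{283}{265280085}$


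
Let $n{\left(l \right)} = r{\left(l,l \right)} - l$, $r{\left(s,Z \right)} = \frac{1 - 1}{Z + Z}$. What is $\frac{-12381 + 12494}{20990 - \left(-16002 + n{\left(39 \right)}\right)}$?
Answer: $\frac{113}{37031} \approx 0.0030515$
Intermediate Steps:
$r{\left(s,Z \right)} = 0$ ($r{\left(s,Z \right)} = \frac{0}{2 Z} = 0 \frac{1}{2 Z} = 0$)
$n{\left(l \right)} = - l$ ($n{\left(l \right)} = 0 - l = - l$)
$\frac{-12381 + 12494}{20990 - \left(-16002 + n{\left(39 \right)}\right)} = \frac{-12381 + 12494}{20990 + \left(18 \cdot 889 - \left(-1\right) 39\right)} = \frac{113}{20990 + \left(16002 - -39\right)} = \frac{113}{20990 + \left(16002 + 39\right)} = \frac{113}{20990 + 16041} = \frac{113}{37031}$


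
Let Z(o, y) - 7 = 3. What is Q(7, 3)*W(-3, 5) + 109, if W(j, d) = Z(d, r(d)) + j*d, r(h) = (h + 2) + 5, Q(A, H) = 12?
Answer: 49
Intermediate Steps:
r(h) = 7 + h (r(h) = (2 + h) + 5 = 7 + h)
Z(o, y) = 10 (Z(o, y) = 7 + 3 = 10)
W(j, d) = 10 + d*j (W(j, d) = 10 + j*d = 10 + d*j)
Q(7, 3)*W(-3, 5) + 109 = 12*(10 + 5*(-3)) + 109 = 12*(10 - 15) + 109 = 12*(-5) + 109 = -60 + 109 = 49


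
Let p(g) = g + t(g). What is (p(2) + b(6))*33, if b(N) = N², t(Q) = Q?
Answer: 1320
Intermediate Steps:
p(g) = 2*g (p(g) = g + g = 2*g)
(p(2) + b(6))*33 = (2*2 + 6²)*33 = (4 + 36)*33 = 40*33 = 1320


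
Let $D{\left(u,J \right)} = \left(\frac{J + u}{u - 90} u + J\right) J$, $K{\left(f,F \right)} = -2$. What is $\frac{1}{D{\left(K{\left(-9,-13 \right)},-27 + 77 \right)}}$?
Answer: $\frac{23}{58700} \approx 0.00039182$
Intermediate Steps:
$D{\left(u,J \right)} = J \left(J + \frac{u \left(J + u\right)}{-90 + u}\right)$ ($D{\left(u,J \right)} = \left(\frac{J + u}{-90 + u} u + J\right) J = \left(\frac{u \left(J + u\right)}{-90 + u} + J\right) J = \left(J + \frac{u \left(J + u\right)}{-90 + u}\right) J = J \left(J + \frac{u \left(J + u\right)}{-90 + u}\right)$)
$\frac{1}{D{\left(K{\left(-9,-13 \right)},-27 + 77 \right)}} = \frac{1}{\left(-27 + 77\right) \frac{1}{-90 - 2} \left(\left(-2\right)^{2} - 90 \left(-27 + 77\right) + 2 \left(-27 + 77\right) \left(-2\right)\right)} = \frac{1}{50 \frac{1}{-92} \left(4 - 4500 + 2 \cdot 50 \left(-2\right)\right)} = \frac{1}{50 \left(- \frac{1}{92}\right) \left(4 - 4500 - 200\right)} = \frac{1}{50 \left(- \frac{1}{92}\right) \left(-4696\right)} = \frac{1}{\frac{58700}{23}} = \frac{23}{58700}$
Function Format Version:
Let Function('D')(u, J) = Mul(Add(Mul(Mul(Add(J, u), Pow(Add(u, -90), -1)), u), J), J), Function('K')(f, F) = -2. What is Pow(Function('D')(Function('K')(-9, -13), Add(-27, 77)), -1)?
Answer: Rational(23, 58700) ≈ 0.00039182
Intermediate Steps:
Function('D')(u, J) = Mul(J, Add(J, Mul(u, Pow(Add(-90, u), -1), Add(J, u)))) (Function('D')(u, J) = Mul(Add(Mul(Mul(Add(J, u), Pow(Add(-90, u), -1)), u), J), J) = Mul(Add(Mul(Mul(Pow(Add(-90, u), -1), Add(J, u)), u), J), J) = Mul(Add(Mul(u, Pow(Add(-90, u), -1), Add(J, u)), J), J) = Mul(Add(J, Mul(u, Pow(Add(-90, u), -1), Add(J, u))), J) = Mul(J, Add(J, Mul(u, Pow(Add(-90, u), -1), Add(J, u)))))
Pow(Function('D')(Function('K')(-9, -13), Add(-27, 77)), -1) = Pow(Mul(Add(-27, 77), Pow(Add(-90, -2), -1), Add(Pow(-2, 2), Mul(-90, Add(-27, 77)), Mul(2, Add(-27, 77), -2))), -1) = Pow(Mul(50, Pow(-92, -1), Add(4, Mul(-90, 50), Mul(2, 50, -2))), -1) = Pow(Mul(50, Rational(-1, 92), Add(4, -4500, -200)), -1) = Pow(Mul(50, Rational(-1, 92), -4696), -1) = Pow(Rational(58700, 23), -1) = Rational(23, 58700)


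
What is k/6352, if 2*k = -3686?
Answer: -1843/6352 ≈ -0.29014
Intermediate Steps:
k = -1843 (k = (1/2)*(-3686) = -1843)
k/6352 = -1843/6352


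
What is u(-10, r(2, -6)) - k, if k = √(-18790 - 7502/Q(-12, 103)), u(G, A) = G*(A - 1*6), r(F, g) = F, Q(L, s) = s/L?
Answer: 40 - I*√190070638/103 ≈ 40.0 - 133.85*I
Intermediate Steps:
u(G, A) = G*(-6 + A) (u(G, A) = G*(A - 6) = G*(-6 + A))
k = I*√190070638/103 (k = √(-18790 - 7502/(103/(-12))) = √(-18790 - 7502/(103*(-1/12))) = √(-18790 - 7502/(-103/12)) = √(-18790 - 7502*(-12/103)) = √(-18790 + 90024/103) = √(-1845346/103) = I*√190070638/103 ≈ 133.85*I)
u(-10, r(2, -6)) - k = -10*(-6 + 2) - I*√190070638/103 = -10*(-4) - I*√190070638/103 = 40 - I*√190070638/103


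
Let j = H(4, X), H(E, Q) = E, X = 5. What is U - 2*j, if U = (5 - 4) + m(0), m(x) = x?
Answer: -7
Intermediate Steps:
j = 4
U = 1 (U = (5 - 4) + 0 = 1 + 0 = 1)
U - 2*j = 1 - 2*4 = 1 - 8 = -7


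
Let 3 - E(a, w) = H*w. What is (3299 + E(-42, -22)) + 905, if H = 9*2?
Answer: 4603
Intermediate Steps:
H = 18
E(a, w) = 3 - 18*w
(3299 + E(-42, -22)) + 905 = (3299 + (3 - 18*(-22))) + 905 = (3299 + (3 + 396)) + 905 = (3299 + 399) + 905 = 3698 + 905 = 4603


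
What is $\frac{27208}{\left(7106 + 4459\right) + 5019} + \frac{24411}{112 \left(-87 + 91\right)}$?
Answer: $\frac{52127651}{928704} \approx 56.129$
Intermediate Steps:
$\frac{27208}{\left(7106 + 4459\right) + 5019} + \frac{24411}{112 \left(-87 + 91\right)} = \frac{27208}{11565 + 5019} + \frac{24411}{112 \cdot 4} = \frac{27208}{16584} + \frac{24411}{448} = 27208 \cdot \frac{1}{16584} + 24411 \cdot \frac{1}{448} = \frac{3401}{2073} + \frac{24411}{448} = \frac{52127651}{928704}$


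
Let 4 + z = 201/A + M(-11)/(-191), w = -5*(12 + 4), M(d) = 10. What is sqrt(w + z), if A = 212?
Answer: I*sqrt(34064472011)/20246 ≈ 9.1161*I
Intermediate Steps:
w = -80 (w = -5*16 = -80)
z = -125697/40492 (z = -4 + (201/212 + 10/(-191)) = -4 + (201*(1/212) + 10*(-1/191)) = -4 + (201/212 - 10/191) = -4 + 36271/40492 = -125697/40492 ≈ -3.1042)
sqrt(w + z) = sqrt(-80 - 125697/40492) = sqrt(-3365057/40492) = I*sqrt(34064472011)/20246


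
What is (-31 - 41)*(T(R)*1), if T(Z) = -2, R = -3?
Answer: 144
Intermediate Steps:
(-31 - 41)*(T(R)*1) = (-31 - 41)*(-2*1) = -72*(-2) = 144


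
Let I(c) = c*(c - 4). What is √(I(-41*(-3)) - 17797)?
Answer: 2*I*√790 ≈ 56.214*I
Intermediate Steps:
I(c) = c*(-4 + c)
√(I(-41*(-3)) - 17797) = √((-41*(-3))*(-4 - 41*(-3)) - 17797) = √(123*(-4 + 123) - 17797) = √(123*119 - 17797) = √(14637 - 17797) = √(-3160) = 2*I*√790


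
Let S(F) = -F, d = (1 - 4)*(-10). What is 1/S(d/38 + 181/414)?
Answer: -7866/9649 ≈ -0.81521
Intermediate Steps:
d = 30 (d = -3*(-10) = 30)
1/S(d/38 + 181/414) = 1/(-(30/38 + 181/414)) = 1/(-(30*(1/38) + 181*(1/414))) = 1/(-(15/19 + 181/414)) = 1/(-1*9649/7866) = 1/(-9649/7866) = -7866/9649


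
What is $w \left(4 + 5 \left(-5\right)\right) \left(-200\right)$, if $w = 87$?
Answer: $365400$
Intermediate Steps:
$w \left(4 + 5 \left(-5\right)\right) \left(-200\right) = 87 \left(4 + 5 \left(-5\right)\right) \left(-200\right) = 87 \left(4 - 25\right) \left(-200\right) = 87 \left(-21\right) \left(-200\right) = \left(-1827\right) \left(-200\right) = 365400$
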